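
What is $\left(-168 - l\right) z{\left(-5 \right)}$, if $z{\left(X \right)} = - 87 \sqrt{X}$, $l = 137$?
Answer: $26535 i \sqrt{5} \approx 59334.0 i$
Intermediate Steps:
$\left(-168 - l\right) z{\left(-5 \right)} = \left(-168 - 137\right) \left(- 87 \sqrt{-5}\right) = \left(-168 - 137\right) \left(- 87 i \sqrt{5}\right) = - 305 \left(- 87 i \sqrt{5}\right) = 26535 i \sqrt{5}$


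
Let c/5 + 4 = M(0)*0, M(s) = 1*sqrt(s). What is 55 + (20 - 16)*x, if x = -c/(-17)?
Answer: 855/17 ≈ 50.294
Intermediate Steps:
M(s) = sqrt(s)
c = -20 (c = -20 + 5*(sqrt(0)*0) = -20 + 5*(0*0) = -20 + 5*0 = -20 + 0 = -20)
x = -20/17 (x = -(-20)/(-17) = -(-20)*(-1)/17 = -1*20/17 = -20/17 ≈ -1.1765)
55 + (20 - 16)*x = 55 + (20 - 16)*(-20/17) = 55 + 4*(-20/17) = 55 - 80/17 = 855/17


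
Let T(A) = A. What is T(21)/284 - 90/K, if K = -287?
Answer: 31587/81508 ≈ 0.38753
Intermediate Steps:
T(21)/284 - 90/K = 21/284 - 90/(-287) = 21*(1/284) - 90*(-1/287) = 21/284 + 90/287 = 31587/81508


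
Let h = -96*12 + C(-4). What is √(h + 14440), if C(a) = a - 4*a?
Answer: 10*√133 ≈ 115.33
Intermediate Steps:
C(a) = -3*a
h = -1140 (h = -96*12 - 3*(-4) = -1152 + 12 = -1140)
√(h + 14440) = √(-1140 + 14440) = √13300 = 10*√133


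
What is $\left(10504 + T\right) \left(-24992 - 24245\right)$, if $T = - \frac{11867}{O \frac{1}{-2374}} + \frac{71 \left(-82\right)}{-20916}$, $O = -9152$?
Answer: $- \frac{8748873068626991}{23927904} \approx -3.6563 \cdot 10^{8}$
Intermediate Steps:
$T = - \frac{73649708173}{23927904}$ ($T = - \frac{11867}{\left(-9152\right) \frac{1}{-2374}} + \frac{71 \left(-82\right)}{-20916} = - \frac{11867}{\left(-9152\right) \left(- \frac{1}{2374}\right)} - - \frac{2911}{10458} = - \frac{11867}{\frac{4576}{1187}} + \frac{2911}{10458} = \left(-11867\right) \frac{1187}{4576} + \frac{2911}{10458} = - \frac{14086129}{4576} + \frac{2911}{10458} = - \frac{73649708173}{23927904} \approx -3078.0$)
$\left(10504 + T\right) \left(-24992 - 24245\right) = \left(10504 - \frac{73649708173}{23927904}\right) \left(-24992 - 24245\right) = \frac{177688995443}{23927904} \left(-49237\right) = - \frac{8748873068626991}{23927904}$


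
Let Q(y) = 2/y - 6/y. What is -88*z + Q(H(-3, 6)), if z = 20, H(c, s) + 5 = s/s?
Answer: -1759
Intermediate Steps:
H(c, s) = -4 (H(c, s) = -5 + s/s = -5 + 1 = -4)
Q(y) = -4/y
-88*z + Q(H(-3, 6)) = -88*20 - 4/(-4) = -1760 - 4*(-¼) = -1760 + 1 = -1759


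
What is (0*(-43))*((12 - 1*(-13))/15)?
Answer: 0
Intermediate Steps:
(0*(-43))*((12 - 1*(-13))/15) = 0*((12 + 13)*(1/15)) = 0*(25*(1/15)) = 0*(5/3) = 0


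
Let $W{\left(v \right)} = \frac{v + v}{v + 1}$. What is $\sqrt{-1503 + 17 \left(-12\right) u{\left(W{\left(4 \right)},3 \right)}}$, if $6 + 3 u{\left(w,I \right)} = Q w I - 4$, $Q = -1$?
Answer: $\frac{i \sqrt{12415}}{5} \approx 22.285 i$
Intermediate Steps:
$W{\left(v \right)} = \frac{2 v}{1 + v}$
$u{\left(w,I \right)} = - \frac{10}{3} - \frac{I w}{3}$ ($u{\left(w,I \right)} = -2 + \frac{- w I - 4}{3} = -2 + \frac{- I w - 4}{3} = -2 + \frac{-4 - I w}{3} = -2 - \left(\frac{4}{3} + \frac{I w}{3}\right) = - \frac{10}{3} - \frac{I w}{3}$)
$\sqrt{-1503 + 17 \left(-12\right) u{\left(W{\left(4 \right)},3 \right)}} = \sqrt{-1503 + 17 \left(-12\right) \left(- \frac{10}{3} - 1 \cdot 2 \cdot 4 \frac{1}{1 + 4}\right)} = \sqrt{-1503 - 204 \left(- \frac{10}{3} - 1 \cdot 2 \cdot 4 \cdot \frac{1}{5}\right)} = \sqrt{-1503 - 204 \left(- \frac{10}{3} - 1 \cdot \frac{8}{5}\right)} = \sqrt{-1503 - 204 \left(- \frac{10}{3} - \frac{8}{5}\right)} = \sqrt{-1503 - - \frac{5032}{5}} = \sqrt{-1503 + \frac{5032}{5}} = \sqrt{- \frac{2483}{5}} = \frac{i \sqrt{12415}}{5}$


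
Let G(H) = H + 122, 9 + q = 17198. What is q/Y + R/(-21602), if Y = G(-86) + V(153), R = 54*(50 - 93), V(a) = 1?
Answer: 185701346/399637 ≈ 464.67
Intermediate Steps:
q = 17189 (q = -9 + 17198 = 17189)
G(H) = 122 + H
R = -2322 (R = 54*(-43) = -2322)
Y = 37 (Y = (122 - 86) + 1 = 36 + 1 = 37)
q/Y + R/(-21602) = 17189/37 - 2322/(-21602) = 17189*(1/37) - 2322*(-1/21602) = 17189/37 + 1161/10801 = 185701346/399637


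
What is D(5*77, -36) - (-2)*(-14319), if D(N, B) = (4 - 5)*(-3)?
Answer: -28635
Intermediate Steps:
D(N, B) = 3 (D(N, B) = -1*(-3) = 3)
D(5*77, -36) - (-2)*(-14319) = 3 - (-2)*(-14319) = 3 - 1*28638 = 3 - 28638 = -28635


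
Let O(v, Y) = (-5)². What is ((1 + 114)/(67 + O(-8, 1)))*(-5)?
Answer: -25/4 ≈ -6.2500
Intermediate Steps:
O(v, Y) = 25
((1 + 114)/(67 + O(-8, 1)))*(-5) = ((1 + 114)/(67 + 25))*(-5) = (115/92)*(-5) = (115*(1/92))*(-5) = (5/4)*(-5) = -25/4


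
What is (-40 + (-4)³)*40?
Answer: -4160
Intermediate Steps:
(-40 + (-4)³)*40 = (-40 - 64)*40 = -104*40 = -4160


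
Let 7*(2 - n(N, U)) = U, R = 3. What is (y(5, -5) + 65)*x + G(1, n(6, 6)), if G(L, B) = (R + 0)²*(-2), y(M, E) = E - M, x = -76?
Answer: -4198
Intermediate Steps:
n(N, U) = 2 - U/7
G(L, B) = -18 (G(L, B) = (3 + 0)²*(-2) = 3²*(-2) = 9*(-2) = -18)
(y(5, -5) + 65)*x + G(1, n(6, 6)) = ((-5 - 1*5) + 65)*(-76) - 18 = ((-5 - 5) + 65)*(-76) - 18 = (-10 + 65)*(-76) - 18 = 55*(-76) - 18 = -4180 - 18 = -4198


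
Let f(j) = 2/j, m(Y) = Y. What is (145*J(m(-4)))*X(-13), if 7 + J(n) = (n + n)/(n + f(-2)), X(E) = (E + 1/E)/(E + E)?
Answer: -66555/169 ≈ -393.82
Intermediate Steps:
X(E) = (E + 1/E)/(2*E) (X(E) = (E + 1/E)/((2*E)) = (E + 1/E)*(1/(2*E)) = (E + 1/E)/(2*E))
J(n) = -7 + 2*n/(-1 + n) (J(n) = -7 + (n + n)/(n + 2/(-2)) = -7 + (2*n)/(n + 2*(-½)) = -7 + (2*n)/(n - 1) = -7 + (2*n)/(-1 + n) = -7 + 2*n/(-1 + n))
(145*J(m(-4)))*X(-13) = (145*((7 - 5*(-4))/(-1 - 4)))*((½)*(1 + (-13)²)/(-13)²) = (145*((7 + 20)/(-5)))*((½)*(1/169)*(1 + 169)) = (145*(-⅕*27))*((½)*(1/169)*170) = (145*(-27/5))*(85/169) = -783*85/169 = -66555/169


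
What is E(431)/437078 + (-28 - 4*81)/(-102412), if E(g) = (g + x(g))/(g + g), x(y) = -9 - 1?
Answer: 33165767631/9646217925308 ≈ 0.0034382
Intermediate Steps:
x(y) = -10
E(g) = (-10 + g)/(2*g) (E(g) = (g - 10)/(g + g) = (-10 + g)/((2*g)) = (-10 + g)*(1/(2*g)) = (-10 + g)/(2*g))
E(431)/437078 + (-28 - 4*81)/(-102412) = ((½)*(-10 + 431)/431)/437078 + (-28 - 4*81)/(-102412) = ((½)*(1/431)*421)*(1/437078) + (-28 - 324)*(-1/102412) = (421/862)*(1/437078) - 352*(-1/102412) = 421/376761236 + 88/25603 = 33165767631/9646217925308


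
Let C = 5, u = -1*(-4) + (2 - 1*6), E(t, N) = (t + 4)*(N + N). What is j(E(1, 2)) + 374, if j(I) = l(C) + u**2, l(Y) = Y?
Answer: 379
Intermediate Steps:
E(t, N) = 2*N*(4 + t) (E(t, N) = (4 + t)*(2*N) = 2*N*(4 + t))
u = 0 (u = 4 + (2 - 6) = 4 - 4 = 0)
j(I) = 5 (j(I) = 5 + 0**2 = 5 + 0 = 5)
j(E(1, 2)) + 374 = 5 + 374 = 379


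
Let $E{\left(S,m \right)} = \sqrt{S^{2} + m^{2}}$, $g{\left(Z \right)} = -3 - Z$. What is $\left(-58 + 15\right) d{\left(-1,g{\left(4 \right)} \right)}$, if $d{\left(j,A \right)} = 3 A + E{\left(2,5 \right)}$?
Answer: $903 - 43 \sqrt{29} \approx 671.44$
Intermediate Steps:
$d{\left(j,A \right)} = \sqrt{29} + 3 A$ ($d{\left(j,A \right)} = 3 A + \sqrt{2^{2} + 5^{2}} = 3 A + \sqrt{4 + 25} = 3 A + \sqrt{29} = \sqrt{29} + 3 A$)
$\left(-58 + 15\right) d{\left(-1,g{\left(4 \right)} \right)} = \left(-58 + 15\right) \left(\sqrt{29} + 3 \left(-3 - 4\right)\right) = - 43 \left(\sqrt{29} + 3 \left(-3 - 4\right)\right) = - 43 \left(\sqrt{29} + 3 \left(-7\right)\right) = - 43 \left(\sqrt{29} - 21\right) = - 43 \left(-21 + \sqrt{29}\right) = 903 - 43 \sqrt{29}$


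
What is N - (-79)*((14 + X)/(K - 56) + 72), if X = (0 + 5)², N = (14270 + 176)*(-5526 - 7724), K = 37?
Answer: -3636675509/19 ≈ -1.9140e+8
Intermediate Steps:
N = -191409500 (N = 14446*(-13250) = -191409500)
X = 25 (X = 5² = 25)
N - (-79)*((14 + X)/(K - 56) + 72) = -191409500 - (-79)*((14 + 25)/(37 - 56) + 72) = -191409500 - (-79)*(39/(-19) + 72) = -191409500 - (-79)*(39*(-1/19) + 72) = -191409500 - (-79)*(-39/19 + 72) = -191409500 - (-79)*1329/19 = -191409500 - 1*(-104991/19) = -191409500 + 104991/19 = -3636675509/19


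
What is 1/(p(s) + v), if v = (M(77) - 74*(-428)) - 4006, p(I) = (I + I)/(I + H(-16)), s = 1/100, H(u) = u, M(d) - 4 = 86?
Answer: 1599/44381842 ≈ 3.6028e-5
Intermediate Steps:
M(d) = 90 (M(d) = 4 + 86 = 90)
s = 1/100 ≈ 0.010000
p(I) = 2*I/(-16 + I) (p(I) = (I + I)/(I - 16) = (2*I)/(-16 + I) = 2*I/(-16 + I))
v = 27756 (v = (90 - 74*(-428)) - 4006 = (90 + 31672) - 4006 = 31762 - 4006 = 27756)
1/(p(s) + v) = 1/(2*(1/100)/(-16 + 1/100) + 27756) = 1/(2*(1/100)/(-1599/100) + 27756) = 1/(2*(1/100)*(-100/1599) + 27756) = 1/(-2/1599 + 27756) = 1/(44381842/1599) = 1599/44381842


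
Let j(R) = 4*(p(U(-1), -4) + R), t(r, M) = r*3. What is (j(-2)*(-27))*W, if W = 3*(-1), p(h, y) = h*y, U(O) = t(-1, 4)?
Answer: 3240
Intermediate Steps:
t(r, M) = 3*r
U(O) = -3 (U(O) = 3*(-1) = -3)
j(R) = 48 + 4*R (j(R) = 4*(-3*(-4) + R) = 4*(12 + R) = 48 + 4*R)
W = -3
(j(-2)*(-27))*W = ((48 + 4*(-2))*(-27))*(-3) = ((48 - 8)*(-27))*(-3) = (40*(-27))*(-3) = -1080*(-3) = 3240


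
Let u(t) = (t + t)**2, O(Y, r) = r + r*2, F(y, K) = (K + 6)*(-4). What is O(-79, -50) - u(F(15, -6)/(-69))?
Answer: -150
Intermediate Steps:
F(y, K) = -24 - 4*K (F(y, K) = (6 + K)*(-4) = -24 - 4*K)
O(Y, r) = 3*r (O(Y, r) = r + 2*r = 3*r)
u(t) = 4*t**2 (u(t) = (2*t)**2 = 4*t**2)
O(-79, -50) - u(F(15, -6)/(-69)) = 3*(-50) - 4*((-24 - 4*(-6))/(-69))**2 = -150 - 4*((-24 + 24)*(-1/69))**2 = -150 - 4*(0*(-1/69))**2 = -150 - 4*0**2 = -150 - 4*0 = -150 - 1*0 = -150 + 0 = -150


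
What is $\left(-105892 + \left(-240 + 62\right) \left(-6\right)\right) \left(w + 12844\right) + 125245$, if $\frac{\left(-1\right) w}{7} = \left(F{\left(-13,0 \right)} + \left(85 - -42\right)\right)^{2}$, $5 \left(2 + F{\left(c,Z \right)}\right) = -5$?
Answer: $9936182557$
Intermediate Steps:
$F{\left(c,Z \right)} = -3$ ($F{\left(c,Z \right)} = -2 + \frac{1}{5} \left(-5\right) = -2 - 1 = -3$)
$w = -107632$ ($w = - 7 \left(-3 + \left(85 - -42\right)\right)^{2} = - 7 \left(-3 + \left(85 + 42\right)\right)^{2} = - 7 \left(-3 + 127\right)^{2} = - 7 \cdot 124^{2} = \left(-7\right) 15376 = -107632$)
$\left(-105892 + \left(-240 + 62\right) \left(-6\right)\right) \left(w + 12844\right) + 125245 = \left(-105892 + \left(-240 + 62\right) \left(-6\right)\right) \left(-107632 + 12844\right) + 125245 = \left(-105892 - -1068\right) \left(-94788\right) + 125245 = \left(-105892 + 1068\right) \left(-94788\right) + 125245 = \left(-104824\right) \left(-94788\right) + 125245 = 9936057312 + 125245 = 9936182557$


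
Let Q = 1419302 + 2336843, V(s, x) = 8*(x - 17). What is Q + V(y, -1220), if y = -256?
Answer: 3746249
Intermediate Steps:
V(s, x) = -136 + 8*x (V(s, x) = 8*(-17 + x) = -136 + 8*x)
Q = 3756145
Q + V(y, -1220) = 3756145 + (-136 + 8*(-1220)) = 3756145 + (-136 - 9760) = 3756145 - 9896 = 3746249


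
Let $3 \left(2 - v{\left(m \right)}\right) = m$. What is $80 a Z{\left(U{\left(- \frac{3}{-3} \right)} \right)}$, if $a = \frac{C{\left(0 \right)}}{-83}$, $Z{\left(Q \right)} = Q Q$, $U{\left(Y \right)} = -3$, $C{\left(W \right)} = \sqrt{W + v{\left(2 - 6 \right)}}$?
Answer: $- \frac{240 \sqrt{30}}{83} \approx -15.838$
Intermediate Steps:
$v{\left(m \right)} = 2 - \frac{m}{3}$
$C{\left(W \right)} = \sqrt{\frac{10}{3} + W}$ ($C{\left(W \right)} = \sqrt{W + \left(2 - \frac{2 - 6}{3}\right)} = \sqrt{W + \left(2 - - \frac{4}{3}\right)} = \sqrt{W + \left(2 + \frac{4}{3}\right)} = \sqrt{W + \frac{10}{3}} = \sqrt{\frac{10}{3} + W}$)
$Z{\left(Q \right)} = Q^{2}$
$a = - \frac{\sqrt{30}}{249}$ ($a = \frac{\frac{1}{3} \sqrt{30 + 9 \cdot 0}}{-83} = \frac{\sqrt{30 + 0}}{3} \left(- \frac{1}{83}\right) = \frac{\sqrt{30}}{3} \left(- \frac{1}{83}\right) = - \frac{\sqrt{30}}{249} \approx -0.021997$)
$80 a Z{\left(U{\left(- \frac{3}{-3} \right)} \right)} = 80 \left(- \frac{\sqrt{30}}{249}\right) \left(-3\right)^{2} = - \frac{80 \sqrt{30}}{249} \cdot 9 = - \frac{240 \sqrt{30}}{83}$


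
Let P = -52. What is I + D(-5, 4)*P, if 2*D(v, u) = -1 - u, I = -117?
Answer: 13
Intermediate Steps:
D(v, u) = -1/2 - u/2 (D(v, u) = (-1 - u)/2 = -1/2 - u/2)
I + D(-5, 4)*P = -117 + (-1/2 - 1/2*4)*(-52) = -117 + (-1/2 - 2)*(-52) = -117 - 5/2*(-52) = -117 + 130 = 13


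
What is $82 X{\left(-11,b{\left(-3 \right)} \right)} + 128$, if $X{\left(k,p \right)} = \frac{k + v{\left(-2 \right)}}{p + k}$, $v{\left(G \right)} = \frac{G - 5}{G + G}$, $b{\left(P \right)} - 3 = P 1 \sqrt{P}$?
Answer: $\frac{17716}{91} - \frac{4551 i \sqrt{3}}{182} \approx 194.68 - 43.311 i$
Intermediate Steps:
$b{\left(P \right)} = 3 + P^{\frac{3}{2}}$ ($b{\left(P \right)} = 3 + P 1 \sqrt{P} = 3 + P \sqrt{P} = 3 + P^{\frac{3}{2}}$)
$v{\left(G \right)} = \frac{-5 + G}{2 G}$
$X{\left(k,p \right)} = \frac{\frac{7}{4} + k}{k + p}$ ($X{\left(k,p \right)} = \frac{k + \frac{-5 - 2}{2 \left(-2\right)}}{p + k} = \frac{k + \frac{1}{2} \left(- \frac{1}{2}\right) \left(-7\right)}{k + p} = \frac{k + \frac{7}{4}}{k + p} = \frac{\frac{7}{4} + k}{k + p}$)
$82 X{\left(-11,b{\left(-3 \right)} \right)} + 128 = 82 \frac{\frac{7}{4} - 11}{-11 + \left(3 + \left(-3\right)^{\frac{3}{2}}\right)} + 128 = 82 \frac{1}{-11 + \left(3 - 3 i \sqrt{3}\right)} \left(- \frac{37}{4}\right) + 128 = 82 \frac{1}{-8 - 3 i \sqrt{3}} \left(- \frac{37}{4}\right) + 128 = 82 \left(- \frac{37}{4 \left(-8 - 3 i \sqrt{3}\right)}\right) + 128 = - \frac{1517}{2 \left(-8 - 3 i \sqrt{3}\right)} + 128 = 128 - \frac{1517}{2 \left(-8 - 3 i \sqrt{3}\right)}$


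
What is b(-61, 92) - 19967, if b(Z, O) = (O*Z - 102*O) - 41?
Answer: -35004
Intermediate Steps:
b(Z, O) = -41 - 102*O + O*Z (b(Z, O) = (-102*O + O*Z) - 41 = -41 - 102*O + O*Z)
b(-61, 92) - 19967 = (-41 - 102*92 + 92*(-61)) - 19967 = (-41 - 9384 - 5612) - 19967 = -15037 - 19967 = -35004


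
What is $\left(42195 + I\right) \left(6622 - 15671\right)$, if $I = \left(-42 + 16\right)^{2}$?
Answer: $-387939679$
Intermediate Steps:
$I = 676$ ($I = \left(-26\right)^{2} = 676$)
$\left(42195 + I\right) \left(6622 - 15671\right) = \left(42195 + 676\right) \left(6622 - 15671\right) = 42871 \left(-9049\right) = -387939679$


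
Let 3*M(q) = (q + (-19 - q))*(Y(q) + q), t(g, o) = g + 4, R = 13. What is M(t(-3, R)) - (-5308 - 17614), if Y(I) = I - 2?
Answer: 22922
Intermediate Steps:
t(g, o) = 4 + g
Y(I) = -2 + I
M(q) = 38/3 - 38*q/3 (M(q) = ((q + (-19 - q))*((-2 + q) + q))/3 = (-19*(-2 + 2*q))/3 = (38 - 38*q)/3 = 38/3 - 38*q/3)
M(t(-3, R)) - (-5308 - 17614) = (38/3 - 38*(4 - 3)/3) - (-5308 - 17614) = (38/3 - 38/3*1) - 1*(-22922) = (38/3 - 38/3) + 22922 = 0 + 22922 = 22922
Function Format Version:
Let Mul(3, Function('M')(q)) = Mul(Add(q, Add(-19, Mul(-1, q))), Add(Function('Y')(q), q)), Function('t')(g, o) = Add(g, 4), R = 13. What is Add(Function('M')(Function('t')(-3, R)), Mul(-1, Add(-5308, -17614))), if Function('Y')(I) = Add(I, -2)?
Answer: 22922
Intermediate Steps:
Function('t')(g, o) = Add(4, g)
Function('Y')(I) = Add(-2, I)
Function('M')(q) = Add(Rational(38, 3), Mul(Rational(-38, 3), q)) (Function('M')(q) = Mul(Rational(1, 3), Mul(Add(q, Add(-19, Mul(-1, q))), Add(Add(-2, q), q))) = Mul(Rational(1, 3), Mul(-19, Add(-2, Mul(2, q)))) = Mul(Rational(1, 3), Add(38, Mul(-38, q))) = Add(Rational(38, 3), Mul(Rational(-38, 3), q)))
Add(Function('M')(Function('t')(-3, R)), Mul(-1, Add(-5308, -17614))) = Add(Add(Rational(38, 3), Mul(Rational(-38, 3), Add(4, -3))), Mul(-1, Add(-5308, -17614))) = Add(Add(Rational(38, 3), Mul(Rational(-38, 3), 1)), Mul(-1, -22922)) = Add(Add(Rational(38, 3), Rational(-38, 3)), 22922) = Add(0, 22922) = 22922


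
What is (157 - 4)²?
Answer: 23409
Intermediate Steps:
(157 - 4)² = 153² = 23409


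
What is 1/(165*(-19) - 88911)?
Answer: -1/92046 ≈ -1.0864e-5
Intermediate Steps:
1/(165*(-19) - 88911) = 1/(-3135 - 88911) = 1/(-92046) = -1/92046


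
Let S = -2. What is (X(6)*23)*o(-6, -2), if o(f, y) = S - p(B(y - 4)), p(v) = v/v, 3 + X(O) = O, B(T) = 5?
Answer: -207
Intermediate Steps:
X(O) = -3 + O
p(v) = 1
o(f, y) = -3 (o(f, y) = -2 - 1*1 = -2 - 1 = -3)
(X(6)*23)*o(-6, -2) = ((-3 + 6)*23)*(-3) = (3*23)*(-3) = 69*(-3) = -207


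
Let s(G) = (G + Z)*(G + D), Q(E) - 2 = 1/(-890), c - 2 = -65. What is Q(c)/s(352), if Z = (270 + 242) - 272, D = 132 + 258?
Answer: 1779/390944960 ≈ 4.5505e-6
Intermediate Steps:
D = 390
Z = 240 (Z = 512 - 272 = 240)
c = -63 (c = 2 - 65 = -63)
Q(E) = 1779/890 (Q(E) = 2 + 1/(-890) = 2 - 1/890 = 1779/890)
s(G) = (240 + G)*(390 + G) (s(G) = (G + 240)*(G + 390) = (240 + G)*(390 + G))
Q(c)/s(352) = 1779/(890*(93600 + 352² + 630*352)) = 1779/(890*(93600 + 123904 + 221760)) = (1779/890)/439264 = (1779/890)*(1/439264) = 1779/390944960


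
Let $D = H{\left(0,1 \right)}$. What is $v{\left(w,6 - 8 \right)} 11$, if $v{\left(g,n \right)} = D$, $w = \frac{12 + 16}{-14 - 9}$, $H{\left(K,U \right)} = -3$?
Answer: $-33$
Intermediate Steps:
$D = -3$
$w = - \frac{28}{23}$ ($w = \frac{28}{-23} = 28 \left(- \frac{1}{23}\right) = - \frac{28}{23} \approx -1.2174$)
$v{\left(g,n \right)} = -3$
$v{\left(w,6 - 8 \right)} 11 = \left(-3\right) 11 = -33$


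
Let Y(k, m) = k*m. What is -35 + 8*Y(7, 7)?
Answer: 357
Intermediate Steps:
-35 + 8*Y(7, 7) = -35 + 8*(7*7) = -35 + 8*49 = -35 + 392 = 357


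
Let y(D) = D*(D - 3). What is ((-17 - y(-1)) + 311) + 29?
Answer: 319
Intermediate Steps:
y(D) = D*(-3 + D)
((-17 - y(-1)) + 311) + 29 = ((-17 - (-1)*(-3 - 1)) + 311) + 29 = ((-17 - (-1)*(-4)) + 311) + 29 = ((-17 - 1*4) + 311) + 29 = ((-17 - 4) + 311) + 29 = (-21 + 311) + 29 = 290 + 29 = 319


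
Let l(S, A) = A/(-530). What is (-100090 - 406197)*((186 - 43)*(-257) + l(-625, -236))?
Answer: 4930676945439/265 ≈ 1.8606e+10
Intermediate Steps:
l(S, A) = -A/530 (l(S, A) = A*(-1/530) = -A/530)
(-100090 - 406197)*((186 - 43)*(-257) + l(-625, -236)) = (-100090 - 406197)*((186 - 43)*(-257) - 1/530*(-236)) = -506287*(143*(-257) + 118/265) = -506287*(-36751 + 118/265) = -506287*(-9738897/265) = 4930676945439/265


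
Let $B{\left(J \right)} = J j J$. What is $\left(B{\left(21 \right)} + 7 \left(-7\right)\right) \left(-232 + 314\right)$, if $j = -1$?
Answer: $-40180$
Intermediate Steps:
$B{\left(J \right)} = - J^{2}$ ($B{\left(J \right)} = J \left(-1\right) J = - J J = - J^{2}$)
$\left(B{\left(21 \right)} + 7 \left(-7\right)\right) \left(-232 + 314\right) = \left(- 21^{2} + 7 \left(-7\right)\right) \left(-232 + 314\right) = \left(\left(-1\right) 441 - 49\right) 82 = \left(-441 - 49\right) 82 = \left(-490\right) 82 = -40180$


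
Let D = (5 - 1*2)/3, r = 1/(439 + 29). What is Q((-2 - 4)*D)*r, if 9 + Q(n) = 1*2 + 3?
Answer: -1/117 ≈ -0.0085470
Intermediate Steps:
r = 1/468 ≈ 0.0021368
D = 1 (D = (5 - 2)*(1/3) = 3*(1/3) = 1)
Q(n) = -4 (Q(n) = -9 + (1*2 + 3) = -9 + (2 + 3) = -9 + 5 = -4)
Q((-2 - 4)*D)*r = -4*1/468 = -1/117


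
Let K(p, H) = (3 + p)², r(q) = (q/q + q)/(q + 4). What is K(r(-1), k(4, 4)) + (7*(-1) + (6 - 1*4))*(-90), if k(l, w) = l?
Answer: 459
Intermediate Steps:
r(q) = (1 + q)/(4 + q)
K(r(-1), k(4, 4)) + (7*(-1) + (6 - 1*4))*(-90) = (3 + (1 - 1)/(4 - 1))² + (7*(-1) + (6 - 1*4))*(-90) = (3 + 0/3)² + (-7 + (6 - 4))*(-90) = (3 + (⅓)*0)² + (-7 + 2)*(-90) = (3 + 0)² - 5*(-90) = 3² + 450 = 9 + 450 = 459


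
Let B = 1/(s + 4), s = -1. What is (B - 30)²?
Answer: 7921/9 ≈ 880.11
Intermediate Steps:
B = ⅓ (B = 1/(-1 + 4) = 1/3 = ⅓ ≈ 0.33333)
(B - 30)² = (⅓ - 30)² = (-89/3)² = 7921/9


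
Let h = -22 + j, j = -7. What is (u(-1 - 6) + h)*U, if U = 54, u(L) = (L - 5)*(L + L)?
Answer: 7506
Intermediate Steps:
u(L) = 2*L*(-5 + L) (u(L) = (-5 + L)*(2*L) = 2*L*(-5 + L))
h = -29 (h = -22 - 7 = -29)
(u(-1 - 6) + h)*U = (2*(-1 - 6)*(-5 + (-1 - 6)) - 29)*54 = (2*(-7)*(-5 - 7) - 29)*54 = (2*(-7)*(-12) - 29)*54 = (168 - 29)*54 = 139*54 = 7506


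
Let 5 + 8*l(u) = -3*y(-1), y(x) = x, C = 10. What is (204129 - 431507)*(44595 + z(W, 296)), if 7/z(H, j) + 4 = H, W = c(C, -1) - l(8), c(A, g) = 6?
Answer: -91265663774/9 ≈ -1.0141e+10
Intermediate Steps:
l(u) = -1/4 (l(u) = -5/8 + (-3*(-1))/8 = -5/8 + (1/8)*3 = -5/8 + 3/8 = -1/4)
W = 25/4 (W = 6 - 1*(-1/4) = 6 + 1/4 = 25/4 ≈ 6.2500)
z(H, j) = 7/(-4 + H)
(204129 - 431507)*(44595 + z(W, 296)) = (204129 - 431507)*(44595 + 7/(-4 + 25/4)) = -227378*(44595 + 7/(9/4)) = -227378*(44595 + 7*(4/9)) = -227378*(44595 + 28/9) = -227378*401383/9 = -91265663774/9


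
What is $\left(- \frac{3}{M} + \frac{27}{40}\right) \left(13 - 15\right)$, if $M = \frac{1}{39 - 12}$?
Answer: $\frac{3213}{20} \approx 160.65$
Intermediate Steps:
$M = \frac{1}{27} \approx 0.037037$
$\left(- \frac{3}{M} + \frac{27}{40}\right) \left(13 - 15\right) = \left(- 3 \frac{1}{\frac{1}{27}} + \frac{27}{40}\right) \left(13 - 15\right) = \left(\left(-3\right) 27 + 27 \cdot \frac{1}{40}\right) \left(-2\right) = \left(-81 + \frac{27}{40}\right) \left(-2\right) = \left(- \frac{3213}{40}\right) \left(-2\right) = \frac{3213}{20}$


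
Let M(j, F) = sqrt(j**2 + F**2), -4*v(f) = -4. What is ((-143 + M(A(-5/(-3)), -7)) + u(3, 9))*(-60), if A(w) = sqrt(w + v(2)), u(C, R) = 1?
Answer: 8520 - 20*sqrt(465) ≈ 8088.7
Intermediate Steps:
v(f) = 1 (v(f) = -1/4*(-4) = 1)
A(w) = sqrt(1 + w) (A(w) = sqrt(w + 1) = sqrt(1 + w))
M(j, F) = sqrt(F**2 + j**2)
((-143 + M(A(-5/(-3)), -7)) + u(3, 9))*(-60) = ((-143 + sqrt((-7)**2 + (sqrt(1 - 5/(-3)))**2)) + 1)*(-60) = ((-143 + sqrt(49 + (sqrt(1 - 5*(-1/3)))**2)) + 1)*(-60) = ((-143 + sqrt(49 + (sqrt(1 + 5/3))**2)) + 1)*(-60) = ((-143 + sqrt(49 + (sqrt(8/3))**2)) + 1)*(-60) = ((-143 + sqrt(49 + (2*sqrt(6)/3)**2)) + 1)*(-60) = ((-143 + sqrt(49 + 8/3)) + 1)*(-60) = ((-143 + sqrt(155/3)) + 1)*(-60) = ((-143 + sqrt(465)/3) + 1)*(-60) = (-142 + sqrt(465)/3)*(-60) = 8520 - 20*sqrt(465)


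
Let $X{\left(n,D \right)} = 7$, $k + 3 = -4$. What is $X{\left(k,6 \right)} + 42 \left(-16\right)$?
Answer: $-665$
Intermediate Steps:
$k = -7$ ($k = -3 - 4 = -7$)
$X{\left(k,6 \right)} + 42 \left(-16\right) = 7 + 42 \left(-16\right) = 7 - 672 = -665$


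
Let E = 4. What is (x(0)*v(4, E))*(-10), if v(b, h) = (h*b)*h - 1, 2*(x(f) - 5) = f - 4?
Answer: -1890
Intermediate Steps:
x(f) = 3 + f/2 (x(f) = 5 + (f - 4)/2 = 5 + (-4 + f)/2 = 5 + (-2 + f/2) = 3 + f/2)
v(b, h) = -1 + b*h² (v(b, h) = (b*h)*h - 1 = b*h² - 1 = -1 + b*h²)
(x(0)*v(4, E))*(-10) = ((3 + (½)*0)*(-1 + 4*4²))*(-10) = ((3 + 0)*(-1 + 4*16))*(-10) = (3*(-1 + 64))*(-10) = (3*63)*(-10) = 189*(-10) = -1890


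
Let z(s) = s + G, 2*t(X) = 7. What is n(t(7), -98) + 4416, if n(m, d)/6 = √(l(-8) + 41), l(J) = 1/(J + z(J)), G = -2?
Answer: 4416 + √1474 ≈ 4454.4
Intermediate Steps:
t(X) = 7/2 (t(X) = (½)*7 = 7/2)
z(s) = -2 + s (z(s) = s - 2 = -2 + s)
l(J) = 1/(-2 + 2*J) (l(J) = 1/(J + (-2 + J)) = 1/(-2 + 2*J))
n(m, d) = √1474 (n(m, d) = 6*√(1/(2*(-1 - 8)) + 41) = 6*√((½)/(-9) + 41) = 6*√((½)*(-⅑) + 41) = 6*√(-1/18 + 41) = 6*√(737/18) = 6*(√1474/6) = √1474)
n(t(7), -98) + 4416 = √1474 + 4416 = 4416 + √1474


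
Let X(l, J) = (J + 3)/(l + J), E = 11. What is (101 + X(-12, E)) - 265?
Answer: -178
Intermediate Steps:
X(l, J) = (3 + J)/(J + l)
(101 + X(-12, E)) - 265 = (101 + (3 + 11)/(11 - 12)) - 265 = (101 + 14/(-1)) - 265 = (101 - 1*14) - 265 = (101 - 14) - 265 = 87 - 265 = -178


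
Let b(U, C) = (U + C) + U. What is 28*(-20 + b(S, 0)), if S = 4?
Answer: -336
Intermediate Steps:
b(U, C) = C + 2*U (b(U, C) = (C + U) + U = C + 2*U)
28*(-20 + b(S, 0)) = 28*(-20 + (0 + 2*4)) = 28*(-20 + (0 + 8)) = 28*(-20 + 8) = 28*(-12) = -336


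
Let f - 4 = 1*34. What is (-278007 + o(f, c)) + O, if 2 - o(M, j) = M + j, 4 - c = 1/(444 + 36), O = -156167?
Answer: -208422719/480 ≈ -4.3421e+5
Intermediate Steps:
f = 38 (f = 4 + 1*34 = 4 + 34 = 38)
c = 1919/480 (c = 4 - 1/(444 + 36) = 4 - 1/480 = 1919/480 ≈ 3.9979)
o(M, j) = 2 - M - j (o(M, j) = 2 - (M + j) = 2 + (-M - j) = 2 - M - j)
(-278007 + o(f, c)) + O = (-278007 + (2 - 1*38 - 1*1919/480)) - 156167 = (-278007 + (2 - 38 - 1919/480)) - 156167 = (-278007 - 19199/480) - 156167 = -133462559/480 - 156167 = -208422719/480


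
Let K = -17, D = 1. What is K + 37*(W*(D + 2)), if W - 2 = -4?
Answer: -239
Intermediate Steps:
W = -2 (W = 2 - 4 = -2)
K + 37*(W*(D + 2)) = -17 + 37*(-2*(1 + 2)) = -17 + 37*(-2*3) = -17 + 37*(-6) = -17 - 222 = -239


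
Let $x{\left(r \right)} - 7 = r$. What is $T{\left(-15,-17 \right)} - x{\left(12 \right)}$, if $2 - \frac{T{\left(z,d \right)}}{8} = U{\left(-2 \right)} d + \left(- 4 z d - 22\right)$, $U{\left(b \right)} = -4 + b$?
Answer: $7517$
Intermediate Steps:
$x{\left(r \right)} = 7 + r$
$T{\left(z,d \right)} = 192 + 48 d + 32 d z$ ($T{\left(z,d \right)} = 16 - 8 \left(\left(-4 - 2\right) d + \left(- 4 z d - 22\right)\right) = 16 - 8 \left(- 6 d - \left(22 + 4 d z\right)\right) = 16 - 8 \left(-22 - 6 d - 4 d z\right) = 16 + \left(176 + 48 d + 32 d z\right) = 192 + 48 d + 32 d z$)
$T{\left(-15,-17 \right)} - x{\left(12 \right)} = \left(192 + 48 \left(-17\right) + 32 \left(-17\right) \left(-15\right)\right) - \left(7 + 12\right) = \left(192 - 816 + 8160\right) - 19 = 7536 - 19 = 7517$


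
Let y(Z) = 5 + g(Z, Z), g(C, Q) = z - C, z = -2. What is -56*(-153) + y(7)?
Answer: 8564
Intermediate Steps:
g(C, Q) = -2 - C
y(Z) = 3 - Z (y(Z) = 5 + (-2 - Z) = 3 - Z)
-56*(-153) + y(7) = -56*(-153) + (3 - 1*7) = 8568 + (3 - 7) = 8568 - 4 = 8564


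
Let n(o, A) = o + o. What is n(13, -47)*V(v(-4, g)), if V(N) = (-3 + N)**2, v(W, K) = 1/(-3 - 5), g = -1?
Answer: 8125/32 ≈ 253.91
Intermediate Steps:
n(o, A) = 2*o
v(W, K) = -1/8 (v(W, K) = 1/(-8) = -1/8)
n(13, -47)*V(v(-4, g)) = (2*13)*(-3 - 1/8)**2 = 26*(-25/8)**2 = 26*(625/64) = 8125/32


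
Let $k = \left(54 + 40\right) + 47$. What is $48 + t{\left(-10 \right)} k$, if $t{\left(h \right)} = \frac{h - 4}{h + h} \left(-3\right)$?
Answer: $- \frac{2481}{10} \approx -248.1$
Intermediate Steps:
$t{\left(h \right)} = - \frac{3 \left(-4 + h\right)}{2 h}$ ($t{\left(h \right)} = \frac{-4 + h}{2 h} \left(-3\right) = - \frac{3 \left(-4 + h\right)}{2 h}$)
$k = 141$ ($k = 94 + 47 = 141$)
$48 + t{\left(-10 \right)} k = 48 + \left(- \frac{3}{2} + \frac{6}{-10}\right) 141 = 48 + \left(- \frac{3}{2} + 6 \left(- \frac{1}{10}\right)\right) 141 = 48 + \left(- \frac{3}{2} - \frac{3}{5}\right) 141 = 48 - \frac{2961}{10} = - \frac{2481}{10}$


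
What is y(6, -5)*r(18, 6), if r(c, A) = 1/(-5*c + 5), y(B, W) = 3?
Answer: -3/85 ≈ -0.035294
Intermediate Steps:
r(c, A) = 1/(5 - 5*c)
y(6, -5)*r(18, 6) = 3*(-1/(-5 + 5*18)) = 3*(-1/(-5 + 90)) = 3*(-1/85) = -3/85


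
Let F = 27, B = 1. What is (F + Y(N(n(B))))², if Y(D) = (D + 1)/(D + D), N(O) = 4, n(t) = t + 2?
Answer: 48841/64 ≈ 763.14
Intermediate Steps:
n(t) = 2 + t
Y(D) = (1 + D)/(2*D) (Y(D) = (1 + D)/((2*D)) = (1 + D)*(1/(2*D)) = (1 + D)/(2*D))
(F + Y(N(n(B))))² = (27 + (½)*(1 + 4)/4)² = (27 + (½)*(¼)*5)² = (27 + 5/8)² = (221/8)² = 48841/64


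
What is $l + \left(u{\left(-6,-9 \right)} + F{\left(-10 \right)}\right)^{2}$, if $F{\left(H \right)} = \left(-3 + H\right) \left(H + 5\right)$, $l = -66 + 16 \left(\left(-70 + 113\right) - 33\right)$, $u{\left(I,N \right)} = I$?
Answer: $3575$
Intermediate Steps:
$l = 94$ ($l = -66 + 16 \left(43 - 33\right) = -66 + 16 \cdot 10 = -66 + 160 = 94$)
$F{\left(H \right)} = \left(-3 + H\right) \left(5 + H\right)$
$l + \left(u{\left(-6,-9 \right)} + F{\left(-10 \right)}\right)^{2} = 94 + \left(-6 + \left(-15 + \left(-10\right)^{2} + 2 \left(-10\right)\right)\right)^{2} = 94 + \left(-6 - -65\right)^{2} = 94 + \left(-6 + 65\right)^{2} = 94 + 59^{2} = 94 + 3481 = 3575$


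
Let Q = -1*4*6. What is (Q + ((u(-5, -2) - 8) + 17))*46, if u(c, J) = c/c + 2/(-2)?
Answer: -690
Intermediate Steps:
u(c, J) = 0 (u(c, J) = 1 + 2*(-½) = 1 - 1 = 0)
Q = -24 (Q = -4*6 = -24)
(Q + ((u(-5, -2) - 8) + 17))*46 = (-24 + ((0 - 8) + 17))*46 = (-24 + (-8 + 17))*46 = (-24 + 9)*46 = -15*46 = -690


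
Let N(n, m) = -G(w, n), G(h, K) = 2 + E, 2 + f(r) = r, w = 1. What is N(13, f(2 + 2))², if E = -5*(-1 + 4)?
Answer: 169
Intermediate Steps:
E = -15 (E = -5*3 = -15)
f(r) = -2 + r
G(h, K) = -13 (G(h, K) = 2 - 15 = -13)
N(n, m) = 13 (N(n, m) = -1*(-13) = 13)
N(13, f(2 + 2))² = 13² = 169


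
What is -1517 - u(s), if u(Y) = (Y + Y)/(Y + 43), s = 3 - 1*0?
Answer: -34894/23 ≈ -1517.1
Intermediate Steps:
s = 3 (s = 3 + 0 = 3)
u(Y) = 2*Y/(43 + Y) (u(Y) = (2*Y)/(43 + Y) = 2*Y/(43 + Y))
-1517 - u(s) = -1517 - 2*3/(43 + 3) = -1517 - 2*3/46 = -1517 - 1*3/23 = -1517 - 3/23 = -34894/23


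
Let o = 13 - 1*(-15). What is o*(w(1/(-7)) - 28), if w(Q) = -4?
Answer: -896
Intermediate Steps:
o = 28 (o = 13 + 15 = 28)
o*(w(1/(-7)) - 28) = 28*(-4 - 28) = 28*(-32) = -896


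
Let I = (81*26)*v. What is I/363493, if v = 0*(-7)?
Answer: 0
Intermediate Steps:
v = 0
I = 0 (I = (81*26)*0 = 2106*0 = 0)
I/363493 = 0/363493 = 0*(1/363493) = 0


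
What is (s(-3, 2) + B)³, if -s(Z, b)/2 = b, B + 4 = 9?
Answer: 1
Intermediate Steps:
B = 5 (B = -4 + 9 = 5)
s(Z, b) = -2*b
(s(-3, 2) + B)³ = (-2*2 + 5)³ = (-4 + 5)³ = 1³ = 1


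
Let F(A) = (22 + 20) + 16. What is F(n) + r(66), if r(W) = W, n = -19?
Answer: 124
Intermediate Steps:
F(A) = 58 (F(A) = 42 + 16 = 58)
F(n) + r(66) = 58 + 66 = 124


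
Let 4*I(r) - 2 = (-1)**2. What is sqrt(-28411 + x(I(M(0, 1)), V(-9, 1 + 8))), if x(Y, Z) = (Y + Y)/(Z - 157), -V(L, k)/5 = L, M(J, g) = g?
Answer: I*sqrt(89096938)/56 ≈ 168.56*I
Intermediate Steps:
V(L, k) = -5*L
I(r) = 3/4 (I(r) = 1/2 + (1/4)*(-1)**2 = 1/2 + (1/4)*1 = 1/2 + 1/4 = 3/4)
x(Y, Z) = 2*Y/(-157 + Z) (x(Y, Z) = (2*Y)/(-157 + Z) = 2*Y/(-157 + Z))
sqrt(-28411 + x(I(M(0, 1)), V(-9, 1 + 8))) = sqrt(-28411 + 2*(3/4)/(-157 - 5*(-9))) = sqrt(-28411 + 2*(3/4)/(-157 + 45)) = sqrt(-28411 + 2*(3/4)/(-112)) = sqrt(-28411 + 2*(3/4)*(-1/112)) = sqrt(-28411 - 3/224) = sqrt(-6364067/224) = I*sqrt(89096938)/56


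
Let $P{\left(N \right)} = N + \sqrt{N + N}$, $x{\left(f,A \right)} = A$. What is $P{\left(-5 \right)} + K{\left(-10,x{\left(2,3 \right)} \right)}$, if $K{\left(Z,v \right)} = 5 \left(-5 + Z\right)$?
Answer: $-80 + i \sqrt{10} \approx -80.0 + 3.1623 i$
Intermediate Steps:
$P{\left(N \right)} = N + \sqrt{2} \sqrt{N}$ ($P{\left(N \right)} = N + \sqrt{2 N} = N + \sqrt{2} \sqrt{N}$)
$K{\left(Z,v \right)} = -25 + 5 Z$
$P{\left(-5 \right)} + K{\left(-10,x{\left(2,3 \right)} \right)} = \left(-5 + \sqrt{2} \sqrt{-5}\right) + \left(-25 + 5 \left(-10\right)\right) = \left(-5 + \sqrt{2} i \sqrt{5}\right) - 75 = \left(-5 + i \sqrt{10}\right) - 75 = -80 + i \sqrt{10}$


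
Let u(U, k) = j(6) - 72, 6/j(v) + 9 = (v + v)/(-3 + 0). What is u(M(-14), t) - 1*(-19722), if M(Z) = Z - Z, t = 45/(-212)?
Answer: 255444/13 ≈ 19650.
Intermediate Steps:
j(v) = 6/(-9 - 2*v/3) (j(v) = 6/(-9 + (v + v)/(-3 + 0)) = 6/(-9 + (2*v)/(-3)) = 6/(-9 + (2*v)*(-⅓)) = 6/(-9 - 2*v/3))
t = -45/212 (t = 45*(-1/212) = -45/212 ≈ -0.21226)
M(Z) = 0
u(U, k) = -942/13 (u(U, k) = -18/(27 + 2*6) - 72 = -18/(27 + 12) - 72 = -18/39 - 72 = -18*1/39 - 72 = -6/13 - 72 = -942/13)
u(M(-14), t) - 1*(-19722) = -942/13 - 1*(-19722) = -942/13 + 19722 = 255444/13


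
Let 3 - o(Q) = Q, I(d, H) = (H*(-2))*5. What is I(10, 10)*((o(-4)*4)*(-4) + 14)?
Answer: 9800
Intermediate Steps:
I(d, H) = -10*H (I(d, H) = -2*H*5 = -10*H)
o(Q) = 3 - Q
I(10, 10)*((o(-4)*4)*(-4) + 14) = (-10*10)*(((3 - 1*(-4))*4)*(-4) + 14) = -100*(((3 + 4)*4)*(-4) + 14) = -100*((7*4)*(-4) + 14) = -100*(28*(-4) + 14) = -100*(-112 + 14) = -100*(-98) = 9800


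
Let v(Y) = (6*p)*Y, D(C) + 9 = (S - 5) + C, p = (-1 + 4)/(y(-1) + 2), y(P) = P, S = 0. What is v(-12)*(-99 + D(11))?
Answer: 22032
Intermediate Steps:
p = 3 (p = (-1 + 4)/(-1 + 2) = 3/1 = 3*1 = 3)
D(C) = -14 + C (D(C) = -9 + ((0 - 5) + C) = -9 + (-5 + C) = -14 + C)
v(Y) = 18*Y (v(Y) = (6*3)*Y = 18*Y)
v(-12)*(-99 + D(11)) = (18*(-12))*(-99 + (-14 + 11)) = -216*(-99 - 3) = -216*(-102) = 22032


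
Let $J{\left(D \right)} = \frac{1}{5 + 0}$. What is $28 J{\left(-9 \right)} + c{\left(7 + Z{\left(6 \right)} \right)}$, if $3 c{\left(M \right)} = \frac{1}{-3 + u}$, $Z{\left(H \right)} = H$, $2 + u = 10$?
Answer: $\frac{17}{3} \approx 5.6667$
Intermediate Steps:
$u = 8$ ($u = -2 + 10 = 8$)
$J{\left(D \right)} = \frac{1}{5}$
$c{\left(M \right)} = \frac{1}{15}$ ($c{\left(M \right)} = \frac{1}{3 \left(-3 + 8\right)} = \frac{1}{3 \cdot 5} = \frac{1}{3} \cdot \frac{1}{5} = \frac{1}{15}$)
$28 J{\left(-9 \right)} + c{\left(7 + Z{\left(6 \right)} \right)} = 28 \cdot \frac{1}{5} + \frac{1}{15} = \frac{28}{5} + \frac{1}{15} = \frac{17}{3}$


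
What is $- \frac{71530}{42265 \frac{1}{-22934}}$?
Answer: $\frac{328093804}{8453} \approx 38814.0$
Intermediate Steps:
$- \frac{71530}{42265 \frac{1}{-22934}} = - \frac{71530}{42265 \left(- \frac{1}{22934}\right)} = - \frac{71530}{- \frac{42265}{22934}} = \left(-71530\right) \left(- \frac{22934}{42265}\right) = \frac{328093804}{8453}$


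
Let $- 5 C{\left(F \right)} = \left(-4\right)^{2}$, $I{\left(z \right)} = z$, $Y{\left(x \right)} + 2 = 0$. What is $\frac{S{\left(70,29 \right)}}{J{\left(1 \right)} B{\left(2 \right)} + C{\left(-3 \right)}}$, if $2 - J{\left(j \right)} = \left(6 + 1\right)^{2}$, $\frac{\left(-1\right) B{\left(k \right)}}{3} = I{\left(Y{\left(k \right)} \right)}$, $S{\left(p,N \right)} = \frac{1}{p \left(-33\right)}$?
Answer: $\frac{1}{658812} \approx 1.5179 \cdot 10^{-6}$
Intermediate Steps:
$Y{\left(x \right)} = -2$ ($Y{\left(x \right)} = -2 + 0 = -2$)
$C{\left(F \right)} = - \frac{16}{5}$ ($C{\left(F \right)} = - \frac{\left(-4\right)^{2}}{5} = \left(- \frac{1}{5}\right) 16 = - \frac{16}{5}$)
$S{\left(p,N \right)} = - \frac{1}{33 p}$ ($S{\left(p,N \right)} = \frac{1}{p} \left(- \frac{1}{33}\right) = - \frac{1}{33 p}$)
$B{\left(k \right)} = 6$ ($B{\left(k \right)} = \left(-3\right) \left(-2\right) = 6$)
$J{\left(j \right)} = -47$ ($J{\left(j \right)} = 2 - \left(6 + 1\right)^{2} = 2 - 7^{2} = 2 - 49 = -47$)
$\frac{S{\left(70,29 \right)}}{J{\left(1 \right)} B{\left(2 \right)} + C{\left(-3 \right)}} = \frac{\left(- \frac{1}{33}\right) \frac{1}{70}}{\left(-47\right) 6 - \frac{16}{5}} = \frac{\left(- \frac{1}{33}\right) \frac{1}{70}}{-282 - \frac{16}{5}} = - \frac{1}{2310 \left(- \frac{1426}{5}\right)} = \left(- \frac{1}{2310}\right) \left(- \frac{5}{1426}\right) = \frac{1}{658812}$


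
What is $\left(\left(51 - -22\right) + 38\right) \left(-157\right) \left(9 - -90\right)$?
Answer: $-1725273$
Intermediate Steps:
$\left(\left(51 - -22\right) + 38\right) \left(-157\right) \left(9 - -90\right) = \left(\left(51 + 22\right) + 38\right) \left(-157\right) \left(9 + 90\right) = \left(73 + 38\right) \left(-157\right) 99 = 111 \left(-157\right) 99 = \left(-17427\right) 99 = -1725273$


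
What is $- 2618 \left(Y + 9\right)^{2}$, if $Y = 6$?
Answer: $-589050$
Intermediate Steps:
$- 2618 \left(Y + 9\right)^{2} = - 2618 \left(6 + 9\right)^{2} = - 2618 \cdot 15^{2} = \left(-2618\right) 225 = -589050$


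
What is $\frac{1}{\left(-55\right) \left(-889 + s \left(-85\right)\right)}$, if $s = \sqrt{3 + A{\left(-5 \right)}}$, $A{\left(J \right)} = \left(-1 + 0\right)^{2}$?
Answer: $\frac{1}{58245} \approx 1.7169 \cdot 10^{-5}$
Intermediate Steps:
$A{\left(J \right)} = 1$ ($A{\left(J \right)} = \left(-1\right)^{2} = 1$)
$s = 2$ ($s = \sqrt{3 + 1} = \sqrt{4} = 2$)
$\frac{1}{\left(-55\right) \left(-889 + s \left(-85\right)\right)} = \frac{1}{\left(-55\right) \left(-889 + 2 \left(-85\right)\right)} = \frac{1}{\left(-55\right) \left(-889 - 170\right)} = \frac{1}{\left(-55\right) \left(-1059\right)} = \frac{1}{58245}$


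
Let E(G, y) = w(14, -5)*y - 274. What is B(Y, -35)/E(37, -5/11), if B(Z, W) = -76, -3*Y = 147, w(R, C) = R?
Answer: 209/771 ≈ 0.27108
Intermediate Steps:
Y = -49 (Y = -⅓*147 = -49)
E(G, y) = -274 + 14*y (E(G, y) = 14*y - 274 = -274 + 14*y)
B(Y, -35)/E(37, -5/11) = -76/(-274 + 14*(-5/11)) = -76/(-274 - 70/11) = -76/(-3084/11) = -76*(-11/3084) = 209/771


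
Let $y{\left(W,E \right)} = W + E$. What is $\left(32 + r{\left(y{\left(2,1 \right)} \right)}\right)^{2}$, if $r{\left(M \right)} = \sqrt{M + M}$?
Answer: $\left(32 + \sqrt{6}\right)^{2} \approx 1186.8$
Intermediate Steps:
$y{\left(W,E \right)} = E + W$
$r{\left(M \right)} = \sqrt{2} \sqrt{M}$ ($r{\left(M \right)} = \sqrt{2 M} = \sqrt{2} \sqrt{M}$)
$\left(32 + r{\left(y{\left(2,1 \right)} \right)}\right)^{2} = \left(32 + \sqrt{2} \sqrt{1 + 2}\right)^{2} = \left(32 + \sqrt{2} \sqrt{3}\right)^{2} = \left(32 + \sqrt{6}\right)^{2}$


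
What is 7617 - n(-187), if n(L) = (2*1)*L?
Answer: 7991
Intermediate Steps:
n(L) = 2*L
7617 - n(-187) = 7617 - 2*(-187) = 7617 - 1*(-374) = 7617 + 374 = 7991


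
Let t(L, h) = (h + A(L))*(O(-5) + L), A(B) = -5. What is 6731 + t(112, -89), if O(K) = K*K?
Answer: -6147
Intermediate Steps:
O(K) = K²
t(L, h) = (-5 + h)*(25 + L) (t(L, h) = (h - 5)*((-5)² + L) = (-5 + h)*(25 + L))
6731 + t(112, -89) = 6731 + (-125 - 5*112 + 25*(-89) + 112*(-89)) = 6731 + (-125 - 560 - 2225 - 9968) = 6731 - 12878 = -6147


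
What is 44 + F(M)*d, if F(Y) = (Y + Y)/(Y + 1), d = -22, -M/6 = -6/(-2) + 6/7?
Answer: -308/155 ≈ -1.9871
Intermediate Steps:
M = -162/7 (M = -6*(-6/(-2) + 6/7) = -6*(-6*(-½) + 6*(⅐)) = -6*(3 + 6/7) = -6*27/7 = -162/7 ≈ -23.143)
F(Y) = 2*Y/(1 + Y) (F(Y) = (2*Y)/(1 + Y) = 2*Y/(1 + Y))
44 + F(M)*d = 44 + (2*(-162/7)/(1 - 162/7))*(-22) = 44 + (2*(-162/7)/(-155/7))*(-22) = 44 + (2*(-162/7)*(-7/155))*(-22) = 44 + (324/155)*(-22) = 44 - 7128/155 = -308/155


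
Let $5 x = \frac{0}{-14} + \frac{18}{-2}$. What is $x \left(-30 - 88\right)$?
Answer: $\frac{1062}{5} \approx 212.4$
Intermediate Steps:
$x = - \frac{9}{5}$ ($x = \frac{\frac{0}{-14} + \frac{18}{-2}}{5} = \frac{0 \left(- \frac{1}{14}\right) + 18 \left(- \frac{1}{2}\right)}{5} = \frac{0 - 9}{5} = \frac{1}{5} \left(-9\right) = - \frac{9}{5} \approx -1.8$)
$x \left(-30 - 88\right) = - \frac{9 \left(-30 - 88\right)}{5} = \left(- \frac{9}{5}\right) \left(-118\right) = \frac{1062}{5}$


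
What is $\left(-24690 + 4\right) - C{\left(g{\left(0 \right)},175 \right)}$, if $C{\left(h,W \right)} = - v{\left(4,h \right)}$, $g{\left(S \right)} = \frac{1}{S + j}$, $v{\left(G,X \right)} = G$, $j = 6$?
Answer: $-24682$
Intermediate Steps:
$g{\left(S \right)} = \frac{1}{6 + S}$ ($g{\left(S \right)} = \frac{1}{S + 6} = \frac{1}{6 + S}$)
$C{\left(h,W \right)} = -4$ ($C{\left(h,W \right)} = \left(-1\right) 4 = -4$)
$\left(-24690 + 4\right) - C{\left(g{\left(0 \right)},175 \right)} = \left(-24690 + 4\right) - -4 = -24686 + 4 = -24682$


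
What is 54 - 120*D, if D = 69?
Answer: -8226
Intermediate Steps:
54 - 120*D = 54 - 120*69 = 54 - 8280 = -8226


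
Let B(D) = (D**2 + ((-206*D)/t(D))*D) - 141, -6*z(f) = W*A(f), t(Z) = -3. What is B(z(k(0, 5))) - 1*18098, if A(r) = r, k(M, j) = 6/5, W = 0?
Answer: -18239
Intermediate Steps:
k(M, j) = 6/5 (k(M, j) = 6*(1/5) = 6/5)
z(f) = 0 (z(f) = -0*f = -1/6*0 = 0)
B(D) = -141 + 209*D**2/3 (B(D) = (D**2 + (-206*D/(-3))*D) - 141 = (D**2 + (-206*D*(-1/3))*D) - 141 = (D**2 + (206*D/3)*D) - 141 = (D**2 + 206*D**2/3) - 141 = 209*D**2/3 - 141 = -141 + 209*D**2/3)
B(z(k(0, 5))) - 1*18098 = (-141 + (209/3)*0**2) - 1*18098 = (-141 + (209/3)*0) - 18098 = (-141 + 0) - 18098 = -141 - 18098 = -18239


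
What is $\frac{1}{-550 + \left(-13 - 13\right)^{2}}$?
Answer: $\frac{1}{126} \approx 0.0079365$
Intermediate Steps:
$\frac{1}{-550 + \left(-13 - 13\right)^{2}} = \frac{1}{-550 + \left(-26\right)^{2}} = \frac{1}{-550 + 676} = \frac{1}{126}$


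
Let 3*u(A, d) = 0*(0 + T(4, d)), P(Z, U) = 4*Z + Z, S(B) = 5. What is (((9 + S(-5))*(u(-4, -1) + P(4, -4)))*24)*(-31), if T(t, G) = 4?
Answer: -208320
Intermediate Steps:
P(Z, U) = 5*Z
u(A, d) = 0 (u(A, d) = (0*(0 + 4))/3 = (0*4)/3 = (⅓)*0 = 0)
(((9 + S(-5))*(u(-4, -1) + P(4, -4)))*24)*(-31) = (((9 + 5)*(0 + 5*4))*24)*(-31) = ((14*(0 + 20))*24)*(-31) = ((14*20)*24)*(-31) = (280*24)*(-31) = 6720*(-31) = -208320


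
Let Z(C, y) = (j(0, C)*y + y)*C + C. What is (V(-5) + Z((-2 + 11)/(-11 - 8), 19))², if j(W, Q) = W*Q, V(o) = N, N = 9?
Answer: 81/361 ≈ 0.22438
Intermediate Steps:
V(o) = 9
j(W, Q) = Q*W
Z(C, y) = C + C*y (Z(C, y) = ((C*0)*y + y)*C + C = (0*y + y)*C + C = (0 + y)*C + C = y*C + C = C*y + C = C + C*y)
(V(-5) + Z((-2 + 11)/(-11 - 8), 19))² = (9 + ((-2 + 11)/(-11 - 8))*(1 + 19))² = (9 + (9/(-19))*20)² = (9 + (9*(-1/19))*20)² = (9 - 9/19*20)² = (9 - 180/19)² = (-9/19)² = 81/361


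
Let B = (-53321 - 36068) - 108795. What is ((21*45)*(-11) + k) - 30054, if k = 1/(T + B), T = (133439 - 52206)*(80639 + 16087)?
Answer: -317813657053325/7857144974 ≈ -40449.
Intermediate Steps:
T = 7857343158 (T = 81233*96726 = 7857343158)
B = -198184 (B = -89389 - 108795 = -198184)
k = 1/7857144974 (k = 1/(7857343158 - 198184) = 1/7857144974 ≈ 1.2727e-10)
((21*45)*(-11) + k) - 30054 = ((21*45)*(-11) + 1/7857144974) - 30054 = (945*(-11) + 1/7857144974) - 30054 = (-10395 + 1/7857144974) - 30054 = -81675022004729/7857144974 - 30054 = -317813657053325/7857144974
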